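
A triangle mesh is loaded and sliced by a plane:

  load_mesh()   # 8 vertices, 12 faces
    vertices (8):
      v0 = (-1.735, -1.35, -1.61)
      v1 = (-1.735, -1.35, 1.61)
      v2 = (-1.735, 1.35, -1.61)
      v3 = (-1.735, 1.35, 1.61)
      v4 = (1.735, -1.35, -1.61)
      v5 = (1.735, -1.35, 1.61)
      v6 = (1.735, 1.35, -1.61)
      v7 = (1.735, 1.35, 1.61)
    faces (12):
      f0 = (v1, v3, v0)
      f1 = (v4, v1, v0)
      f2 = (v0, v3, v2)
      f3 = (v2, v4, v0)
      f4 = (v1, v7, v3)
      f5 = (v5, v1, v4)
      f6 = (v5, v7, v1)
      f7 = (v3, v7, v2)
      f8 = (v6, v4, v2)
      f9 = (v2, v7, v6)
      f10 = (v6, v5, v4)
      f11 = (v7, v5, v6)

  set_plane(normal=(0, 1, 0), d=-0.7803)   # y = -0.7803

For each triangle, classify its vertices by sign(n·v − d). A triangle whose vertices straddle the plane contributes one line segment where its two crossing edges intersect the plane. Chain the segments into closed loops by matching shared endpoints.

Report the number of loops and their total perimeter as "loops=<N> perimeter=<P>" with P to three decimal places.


loops=1 perimeter=13.380

Straddling triangles (8 of 12):
  (v1,v3,v0) [-+-] → (-1.735, -0.7803, 1.61)–(-1.735, -0.7803, -0.93058)  len=2.5406
  (v0,v3,v2) [-++] → (-1.735, -0.7803, -0.93058)–(-1.735, -0.7803, -1.61)  len=0.6794
  (v2,v4,v0) [+--] → (1.00283, -0.7803, -1.61)–(-1.735, -0.7803, -1.61)  len=2.7378
  (v1,v7,v3) [-++] → (-1.00283, -0.7803, 1.61)–(-1.735, -0.7803, 1.61)  len=0.7322
  (v5,v7,v1) [-+-] → (1.735, -0.7803, 1.61)–(-1.00283, -0.7803, 1.61)  len=2.7378
  (v6,v4,v2) [+-+] → (1.735, -0.7803, -1.61)–(1.00283, -0.7803, -1.61)  len=0.7322
  (v6,v5,v4) [+--] → (1.735, -0.7803, 0.93058)–(1.735, -0.7803, -1.61)  len=2.5406
  (v7,v5,v6) [+-+] → (1.735, -0.7803, 1.61)–(1.735, -0.7803, 0.93058)  len=0.6794

Chained into 1 loop(s):
  loop 1: 8 segments, perimeter = 13.3800
Total perimeter = 13.380


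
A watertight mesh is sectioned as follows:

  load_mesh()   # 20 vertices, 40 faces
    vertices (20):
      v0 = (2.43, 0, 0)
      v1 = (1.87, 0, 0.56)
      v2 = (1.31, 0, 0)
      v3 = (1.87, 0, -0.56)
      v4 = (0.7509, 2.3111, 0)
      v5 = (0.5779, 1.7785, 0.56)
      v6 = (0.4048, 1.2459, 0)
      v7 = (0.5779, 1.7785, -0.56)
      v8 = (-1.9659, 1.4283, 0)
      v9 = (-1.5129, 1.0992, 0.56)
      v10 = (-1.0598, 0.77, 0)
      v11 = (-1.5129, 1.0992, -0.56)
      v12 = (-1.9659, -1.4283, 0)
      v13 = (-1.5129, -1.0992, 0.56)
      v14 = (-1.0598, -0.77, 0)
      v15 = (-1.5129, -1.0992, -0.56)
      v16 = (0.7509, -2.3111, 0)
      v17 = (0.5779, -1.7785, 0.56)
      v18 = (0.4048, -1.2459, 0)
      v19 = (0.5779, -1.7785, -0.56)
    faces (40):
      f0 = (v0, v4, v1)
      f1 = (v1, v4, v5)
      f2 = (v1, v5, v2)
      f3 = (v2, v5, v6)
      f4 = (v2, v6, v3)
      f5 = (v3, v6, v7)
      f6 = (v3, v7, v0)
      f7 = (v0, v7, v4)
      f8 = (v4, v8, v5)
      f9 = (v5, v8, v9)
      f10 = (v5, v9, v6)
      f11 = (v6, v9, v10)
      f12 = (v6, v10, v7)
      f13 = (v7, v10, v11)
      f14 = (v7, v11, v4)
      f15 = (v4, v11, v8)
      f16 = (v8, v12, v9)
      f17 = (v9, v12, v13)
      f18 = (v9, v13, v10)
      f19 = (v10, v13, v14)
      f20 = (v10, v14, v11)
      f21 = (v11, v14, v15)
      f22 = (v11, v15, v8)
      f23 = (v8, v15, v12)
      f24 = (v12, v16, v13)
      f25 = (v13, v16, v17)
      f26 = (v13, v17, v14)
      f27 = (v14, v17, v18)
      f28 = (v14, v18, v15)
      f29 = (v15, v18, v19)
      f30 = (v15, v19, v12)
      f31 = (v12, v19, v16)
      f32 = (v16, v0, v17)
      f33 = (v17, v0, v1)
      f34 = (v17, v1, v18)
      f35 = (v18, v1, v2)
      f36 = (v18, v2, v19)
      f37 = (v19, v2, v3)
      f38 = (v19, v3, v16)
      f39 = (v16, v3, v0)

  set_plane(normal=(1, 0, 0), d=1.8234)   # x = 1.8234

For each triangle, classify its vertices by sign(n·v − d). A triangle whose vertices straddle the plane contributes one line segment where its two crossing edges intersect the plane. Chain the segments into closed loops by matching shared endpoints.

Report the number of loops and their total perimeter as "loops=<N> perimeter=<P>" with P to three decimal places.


loops=1 perimeter=4.128

Straddling triangles (14 of 40):
  (v0,v4,v1) [+-+] → (1.8234, 0.834919, 0)–(1.8234, 0.0962356, 0.536681)  len=0.9131
  (v1,v4,v5) [+--] → (1.8234, 0.0962356, 0.536681)–(1.8234, 0.0641422, 0.56)  len=0.0397
  (v1,v5,v2) [+--] → (1.8234, 0.0641422, 0.56)–(1.8234, 0, 0.5134)  len=0.0793
  (v2,v6,v3) [--+] → (1.8234, 0.0396253, -0.542189)–(1.8234, 0, -0.5134)  len=0.0490
  (v3,v6,v7) [+--] → (1.8234, 0.0396253, -0.542189)–(1.8234, 0.0641422, -0.56)  len=0.0303
  (v3,v7,v0) [+-+] → (1.8234, 0.0641422, -0.56)–(1.8234, 0.582495, -0.183411)  len=0.6407
  (v0,v7,v4) [+--] → (1.8234, 0.582495, -0.183411)–(1.8234, 0.834919, 0)  len=0.3120
  (v16,v0,v17) [-+-] → (1.8234, -0.834919, 0)–(1.8234, -0.582495, 0.183411)  len=0.3120
  (v17,v0,v1) [-++] → (1.8234, -0.582495, 0.183411)–(1.8234, -0.0641422, 0.56)  len=0.6407
  (v17,v1,v18) [-+-] → (1.8234, -0.0641422, 0.56)–(1.8234, -0.0396253, 0.542189)  len=0.0303
  (v18,v1,v2) [-+-] → (1.8234, -0.0396253, 0.542189)–(1.8234, 0, 0.5134)  len=0.0490
  (v19,v2,v3) [--+] → (1.8234, 0, -0.5134)–(1.8234, -0.0641422, -0.56)  len=0.0793
  (v19,v3,v16) [-+-] → (1.8234, -0.0641422, -0.56)–(1.8234, -0.0962356, -0.536681)  len=0.0397
  (v16,v3,v0) [-++] → (1.8234, -0.0962356, -0.536681)–(1.8234, -0.834919, 0)  len=0.9131

Chained into 1 loop(s):
  loop 1: 14 segments, perimeter = 4.1281
Total perimeter = 4.128


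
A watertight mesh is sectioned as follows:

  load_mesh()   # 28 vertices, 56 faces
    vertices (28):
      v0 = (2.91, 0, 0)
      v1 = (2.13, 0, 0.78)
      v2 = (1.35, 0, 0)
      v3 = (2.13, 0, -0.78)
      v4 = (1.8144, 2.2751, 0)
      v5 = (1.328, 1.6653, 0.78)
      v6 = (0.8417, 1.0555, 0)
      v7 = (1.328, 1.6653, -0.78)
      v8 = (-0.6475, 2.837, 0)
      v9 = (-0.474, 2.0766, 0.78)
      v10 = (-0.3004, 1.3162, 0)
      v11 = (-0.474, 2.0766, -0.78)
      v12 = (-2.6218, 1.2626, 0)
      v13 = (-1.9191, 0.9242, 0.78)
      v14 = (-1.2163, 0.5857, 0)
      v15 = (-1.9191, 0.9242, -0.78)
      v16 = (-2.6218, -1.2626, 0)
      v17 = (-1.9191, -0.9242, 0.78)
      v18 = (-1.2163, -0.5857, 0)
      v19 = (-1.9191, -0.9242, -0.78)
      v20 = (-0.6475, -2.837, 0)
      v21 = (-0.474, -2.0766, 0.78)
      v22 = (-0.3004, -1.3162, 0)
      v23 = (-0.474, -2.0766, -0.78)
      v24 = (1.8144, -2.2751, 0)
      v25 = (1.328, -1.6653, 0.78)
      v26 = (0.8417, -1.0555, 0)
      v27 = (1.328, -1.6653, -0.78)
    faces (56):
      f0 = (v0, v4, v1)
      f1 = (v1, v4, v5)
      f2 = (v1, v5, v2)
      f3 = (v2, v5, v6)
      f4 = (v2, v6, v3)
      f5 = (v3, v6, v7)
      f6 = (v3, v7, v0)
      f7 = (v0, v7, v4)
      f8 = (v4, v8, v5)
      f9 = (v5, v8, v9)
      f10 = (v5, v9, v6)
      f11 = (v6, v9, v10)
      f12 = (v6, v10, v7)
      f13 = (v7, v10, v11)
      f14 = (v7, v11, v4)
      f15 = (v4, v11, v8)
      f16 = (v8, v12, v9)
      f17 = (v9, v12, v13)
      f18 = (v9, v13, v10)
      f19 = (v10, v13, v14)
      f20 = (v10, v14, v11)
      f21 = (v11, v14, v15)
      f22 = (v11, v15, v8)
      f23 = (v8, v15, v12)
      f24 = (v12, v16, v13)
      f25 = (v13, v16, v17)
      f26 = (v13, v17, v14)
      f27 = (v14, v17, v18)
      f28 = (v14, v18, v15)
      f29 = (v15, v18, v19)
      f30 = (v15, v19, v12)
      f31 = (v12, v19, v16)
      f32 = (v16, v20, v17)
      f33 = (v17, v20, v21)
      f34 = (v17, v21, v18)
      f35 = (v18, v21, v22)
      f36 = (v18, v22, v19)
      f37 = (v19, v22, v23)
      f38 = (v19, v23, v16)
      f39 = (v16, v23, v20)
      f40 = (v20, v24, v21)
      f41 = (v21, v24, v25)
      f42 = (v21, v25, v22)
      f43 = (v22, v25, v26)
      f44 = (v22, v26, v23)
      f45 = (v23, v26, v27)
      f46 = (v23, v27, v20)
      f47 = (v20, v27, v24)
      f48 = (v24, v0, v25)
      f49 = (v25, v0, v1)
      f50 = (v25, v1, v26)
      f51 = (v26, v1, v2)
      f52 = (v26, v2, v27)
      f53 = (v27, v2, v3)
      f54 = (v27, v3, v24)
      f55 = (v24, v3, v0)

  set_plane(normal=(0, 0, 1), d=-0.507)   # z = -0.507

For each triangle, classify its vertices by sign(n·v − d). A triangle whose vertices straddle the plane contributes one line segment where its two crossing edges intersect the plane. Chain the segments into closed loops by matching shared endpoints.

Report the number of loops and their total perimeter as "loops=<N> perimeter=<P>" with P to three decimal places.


Straddling triangles (28 of 56):
  (v2,v6,v3) [++-] → (1.6791, 0.369425, -0.507)–(1.857, 0, -0.507)  len=0.4100
  (v3,v6,v7) [-+-] → (1.67909, 0.369425, -0.507)–(1.1578, 1.45187, -0.507)  len=1.2014
  (v3,v7,v0) [--+] → (1.8817, 1.08244, -0.507)–(2.403, 0, -0.507)  len=1.2014
  (v0,v7,v4) [+-+] → (1.8817, 1.08245, -0.507)–(1.49824, 1.87873, -0.507)  len=0.8838
  (v6,v10,v7) [++-] → (0.75806, 1.54312, -0.507)–(1.1578, 1.45187, -0.507)  len=0.4100
  (v7,v10,v11) [-+-] → (0.75806, 1.54312, -0.507)–(-0.41324, 1.81046, -0.507)  len=1.2014
  (v7,v11,v4) [--+] → (0.32694, 2.14608, -0.507)–(1.49824, 1.87873, -0.507)  len=1.2014
  (v4,v11,v8) [+-+] → (0.32694, 2.14608, -0.507)–(-0.534725, 2.34274, -0.507)  len=0.8838
  (v10,v14,v11) [++-] → (-0.733805, 1.55478, -0.507)–(-0.41324, 1.81046, -0.507)  len=0.4100
  (v11,v14,v15) [-+-] → (-0.733805, 1.55478, -0.507)–(-1.67312, 0.805725, -0.507)  len=1.2014
  (v11,v15,v8) [--+] → (-1.47404, 1.59368, -0.507)–(-0.534725, 2.34274, -0.507)  len=1.2014
  (v8,v15,v12) [+-+] → (-1.47404, 1.59368, -0.507)–(-2.16505, 1.04264, -0.507)  len=0.8838
  (v14,v18,v15) [++-] → (-1.67312, 0.395735, -0.507)–(-1.67312, 0.805725, -0.507)  len=0.4100
  (v15,v18,v19) [-+-] → (-1.67312, 0.395735, -0.507)–(-1.67312, -0.805725, -0.507)  len=1.2015
  (v15,v19,v12) [--+] → (-2.16505, -0.15882, -0.507)–(-2.16505, 1.04264, -0.507)  len=1.2015
  (v12,v19,v16) [+-+] → (-2.16505, -0.15882, -0.507)–(-2.16505, -1.04264, -0.507)  len=0.8838
  (v18,v22,v19) [++-] → (-1.35255, -1.0614, -0.507)–(-1.67312, -0.805725, -0.507)  len=0.4100
  (v19,v22,v23) [-+-] → (-1.35255, -1.0614, -0.507)–(-0.41324, -1.81046, -0.507)  len=1.2014
  (v19,v23,v16) [--+] → (-1.22573, -1.7917, -0.507)–(-2.16505, -1.04264, -0.507)  len=1.2014
  (v16,v23,v20) [+-+] → (-1.22573, -1.7917, -0.507)–(-0.534725, -2.34274, -0.507)  len=0.8838
  (v22,v26,v23) [++-] → (-0.013505, -1.71922, -0.507)–(-0.41324, -1.81046, -0.507)  len=0.4100
  (v23,v26,v27) [-+-] → (-0.013505, -1.71921, -0.507)–(1.1578, -1.45187, -0.507)  len=1.2014
  (v23,v27,v20) [--+] → (0.636575, -2.0754, -0.507)–(-0.534725, -2.34274, -0.507)  len=1.2014
  (v20,v27,v24) [+-+] → (0.636575, -2.07539, -0.507)–(1.49824, -1.87873, -0.507)  len=0.8838
  (v26,v2,v27) [++-] → (1.3357, -1.08245, -0.507)–(1.1578, -1.45187, -0.507)  len=0.4100
  (v27,v2,v3) [-+-] → (1.3357, -1.08244, -0.507)–(1.857, 0, -0.507)  len=1.2014
  (v27,v3,v24) [--+] → (2.01954, -0.796285, -0.507)–(1.49824, -1.87873, -0.507)  len=1.2014
  (v24,v3,v0) [+-+] → (2.01954, -0.796285, -0.507)–(2.403, 0, -0.507)  len=0.8838

Chained into 2 loop(s):
  loop 1: 14 segments, perimeter = 11.2802
  loop 2: 14 segments, perimeter = 14.5967
Total perimeter = 25.877

loops=2 perimeter=25.877


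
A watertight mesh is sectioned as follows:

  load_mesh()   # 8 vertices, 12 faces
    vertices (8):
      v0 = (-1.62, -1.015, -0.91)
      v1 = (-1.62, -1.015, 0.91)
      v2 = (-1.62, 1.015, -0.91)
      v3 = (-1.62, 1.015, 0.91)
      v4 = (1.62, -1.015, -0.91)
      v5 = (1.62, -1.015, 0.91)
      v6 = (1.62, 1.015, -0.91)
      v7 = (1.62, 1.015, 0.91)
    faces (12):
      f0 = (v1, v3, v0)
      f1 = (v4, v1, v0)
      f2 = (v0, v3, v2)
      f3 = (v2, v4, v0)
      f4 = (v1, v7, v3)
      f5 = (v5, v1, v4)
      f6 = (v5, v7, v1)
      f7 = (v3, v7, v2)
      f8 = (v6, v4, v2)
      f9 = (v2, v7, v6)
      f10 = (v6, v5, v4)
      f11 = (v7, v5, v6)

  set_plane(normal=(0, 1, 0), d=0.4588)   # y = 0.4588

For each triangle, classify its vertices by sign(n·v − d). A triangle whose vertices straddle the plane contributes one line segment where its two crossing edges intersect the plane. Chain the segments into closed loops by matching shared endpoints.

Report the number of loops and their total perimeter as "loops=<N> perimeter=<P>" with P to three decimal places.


Straddling triangles (8 of 12):
  (v1,v3,v0) [-+-] → (-1.62, 0.4588, 0.91)–(-1.62, 0.4588, 0.411338)  len=0.4987
  (v0,v3,v2) [-++] → (-1.62, 0.4588, 0.411338)–(-1.62, 0.4588, -0.91)  len=1.3213
  (v2,v4,v0) [+--] → (-0.732272, 0.4588, -0.91)–(-1.62, 0.4588, -0.91)  len=0.8877
  (v1,v7,v3) [-++] → (0.732272, 0.4588, 0.91)–(-1.62, 0.4588, 0.91)  len=2.3523
  (v5,v7,v1) [-+-] → (1.62, 0.4588, 0.91)–(0.732272, 0.4588, 0.91)  len=0.8877
  (v6,v4,v2) [+-+] → (1.62, 0.4588, -0.91)–(-0.732272, 0.4588, -0.91)  len=2.3523
  (v6,v5,v4) [+--] → (1.62, 0.4588, -0.411338)–(1.62, 0.4588, -0.91)  len=0.4987
  (v7,v5,v6) [+-+] → (1.62, 0.4588, 0.91)–(1.62, 0.4588, -0.411338)  len=1.3213

Chained into 1 loop(s):
  loop 1: 8 segments, perimeter = 10.1200
Total perimeter = 10.120

loops=1 perimeter=10.120


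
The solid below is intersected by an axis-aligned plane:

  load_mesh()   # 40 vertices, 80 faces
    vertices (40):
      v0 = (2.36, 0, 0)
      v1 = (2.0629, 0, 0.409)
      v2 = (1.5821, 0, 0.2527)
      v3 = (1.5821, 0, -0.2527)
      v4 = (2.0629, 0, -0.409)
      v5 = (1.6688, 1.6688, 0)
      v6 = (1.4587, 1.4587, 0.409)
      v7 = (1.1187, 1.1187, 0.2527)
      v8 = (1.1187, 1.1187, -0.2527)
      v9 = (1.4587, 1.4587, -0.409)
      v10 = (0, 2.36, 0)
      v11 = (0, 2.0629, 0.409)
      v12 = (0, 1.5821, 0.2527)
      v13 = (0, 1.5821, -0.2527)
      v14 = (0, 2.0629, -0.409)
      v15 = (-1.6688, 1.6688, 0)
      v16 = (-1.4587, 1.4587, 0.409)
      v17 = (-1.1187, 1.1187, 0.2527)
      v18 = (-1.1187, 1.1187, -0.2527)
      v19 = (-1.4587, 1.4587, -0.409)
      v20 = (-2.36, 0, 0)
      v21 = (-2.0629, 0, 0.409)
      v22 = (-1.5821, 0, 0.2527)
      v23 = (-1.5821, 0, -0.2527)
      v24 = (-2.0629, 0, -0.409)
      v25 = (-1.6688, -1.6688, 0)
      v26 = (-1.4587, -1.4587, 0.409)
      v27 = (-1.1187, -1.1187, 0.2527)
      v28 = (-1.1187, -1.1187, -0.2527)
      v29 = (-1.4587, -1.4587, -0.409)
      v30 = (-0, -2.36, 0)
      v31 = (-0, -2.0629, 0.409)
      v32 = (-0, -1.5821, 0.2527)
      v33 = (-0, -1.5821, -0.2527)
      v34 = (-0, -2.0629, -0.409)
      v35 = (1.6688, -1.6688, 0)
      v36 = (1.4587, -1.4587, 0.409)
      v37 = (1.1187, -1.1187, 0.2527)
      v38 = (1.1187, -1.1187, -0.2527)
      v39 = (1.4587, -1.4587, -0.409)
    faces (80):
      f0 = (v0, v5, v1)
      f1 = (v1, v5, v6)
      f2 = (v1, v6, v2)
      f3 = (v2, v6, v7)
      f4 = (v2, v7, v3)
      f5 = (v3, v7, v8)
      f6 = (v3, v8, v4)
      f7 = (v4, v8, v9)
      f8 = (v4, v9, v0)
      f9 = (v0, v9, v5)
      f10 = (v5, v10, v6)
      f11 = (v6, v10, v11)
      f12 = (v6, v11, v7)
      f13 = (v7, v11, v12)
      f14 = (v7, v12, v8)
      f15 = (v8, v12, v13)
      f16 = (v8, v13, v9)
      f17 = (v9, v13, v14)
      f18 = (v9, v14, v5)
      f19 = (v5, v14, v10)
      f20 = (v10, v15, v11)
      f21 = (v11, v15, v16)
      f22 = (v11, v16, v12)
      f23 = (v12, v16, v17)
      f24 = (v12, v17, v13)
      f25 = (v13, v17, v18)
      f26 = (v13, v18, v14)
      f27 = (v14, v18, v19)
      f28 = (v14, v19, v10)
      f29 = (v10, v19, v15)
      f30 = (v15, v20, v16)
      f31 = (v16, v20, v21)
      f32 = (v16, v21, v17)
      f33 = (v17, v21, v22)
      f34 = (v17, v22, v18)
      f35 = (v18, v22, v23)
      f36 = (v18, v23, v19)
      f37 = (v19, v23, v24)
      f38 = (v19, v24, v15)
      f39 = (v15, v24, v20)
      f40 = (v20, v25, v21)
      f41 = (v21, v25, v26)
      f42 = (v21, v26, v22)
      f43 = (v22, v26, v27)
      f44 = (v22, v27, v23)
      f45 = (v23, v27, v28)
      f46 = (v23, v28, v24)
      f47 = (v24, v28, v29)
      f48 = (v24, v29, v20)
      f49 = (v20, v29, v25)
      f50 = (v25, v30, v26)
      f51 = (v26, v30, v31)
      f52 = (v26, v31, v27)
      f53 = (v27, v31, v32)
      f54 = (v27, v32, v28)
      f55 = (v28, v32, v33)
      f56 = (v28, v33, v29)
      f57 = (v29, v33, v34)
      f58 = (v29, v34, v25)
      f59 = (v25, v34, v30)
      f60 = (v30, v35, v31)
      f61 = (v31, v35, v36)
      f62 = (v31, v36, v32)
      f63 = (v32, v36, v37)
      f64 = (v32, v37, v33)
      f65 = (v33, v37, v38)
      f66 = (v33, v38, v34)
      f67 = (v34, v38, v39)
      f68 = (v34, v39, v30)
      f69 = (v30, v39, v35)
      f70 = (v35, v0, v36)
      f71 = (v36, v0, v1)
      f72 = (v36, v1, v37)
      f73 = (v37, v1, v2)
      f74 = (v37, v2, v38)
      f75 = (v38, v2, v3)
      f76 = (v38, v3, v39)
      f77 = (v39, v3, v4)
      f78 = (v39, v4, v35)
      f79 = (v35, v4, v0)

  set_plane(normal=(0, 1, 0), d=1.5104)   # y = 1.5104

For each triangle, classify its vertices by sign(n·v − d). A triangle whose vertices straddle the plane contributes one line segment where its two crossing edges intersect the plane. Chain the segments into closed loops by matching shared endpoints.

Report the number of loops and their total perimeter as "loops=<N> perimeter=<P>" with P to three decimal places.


Straddling triangles (24 of 80):
  (v0,v5,v1) [-+-] → (1.73441, 1.5104, 0)–(1.70621, 1.5104, 0.0388217)  len=0.0480
  (v1,v5,v6) [-+-] → (1.70621, 1.5104, 0.0388217)–(1.5104, 1.5104, 0.308356)  len=0.3332
  (v0,v9,v5) [--+] → (1.5104, 1.5104, -0.308356)–(1.73441, 1.5104, 0)  len=0.3811
  (v5,v10,v6) [++-] → (1.37503, 1.5104, 0.385539)–(1.5104, 1.5104, 0.308356)  len=0.1558
  (v6,v10,v11) [-++] → (1.37503, 1.5104, 0.385539)–(1.33388, 1.5104, 0.409)  len=0.0474
  (v6,v11,v7) [-+-] → (1.33388, 1.5104, 0.409)–(0.654609, 1.5104, 0.317541)  len=0.6854
  (v7,v11,v12) [-++] → (0.654609, 1.5104, 0.317541)–(0.173092, 1.5104, 0.2527)  len=0.4859
  (v7,v12,v8) [-+-] → (0.173092, 1.5104, 0.2527)–(0.173092, 1.5104, 0.174502)  len=0.0782
  (v8,v12,v13) [-++] → (0.173092, 1.5104, 0.174502)–(0.173092, 1.5104, -0.2527)  len=0.4272
  (v8,v13,v9) [-+-] → (0.173092, 1.5104, -0.2527)–(0.847559, 1.5104, -0.343516)  len=0.6806
  (v9,v13,v14) [-++] → (0.847559, 1.5104, -0.343516)–(1.33388, 1.5104, -0.409)  len=0.4907
  (v9,v14,v5) [-++] → (1.33388, 1.5104, -0.409)–(1.5104, 1.5104, -0.308356)  len=0.2032
  (v11,v15,v16) [++-] → (-1.5104, 1.5104, 0.308356)–(-1.33388, 1.5104, 0.409)  len=0.2032
  (v11,v16,v12) [+-+] → (-1.33388, 1.5104, 0.409)–(-0.847559, 1.5104, 0.343516)  len=0.4907
  (v12,v16,v17) [+--] → (-0.847559, 1.5104, 0.343516)–(-0.173092, 1.5104, 0.2527)  len=0.6806
  (v12,v17,v13) [+-+] → (-0.173092, 1.5104, 0.2527)–(-0.173092, 1.5104, -0.174502)  len=0.4272
  (v13,v17,v18) [+--] → (-0.173092, 1.5104, -0.174502)–(-0.173092, 1.5104, -0.2527)  len=0.0782
  (v13,v18,v14) [+-+] → (-0.173092, 1.5104, -0.2527)–(-0.654609, 1.5104, -0.317541)  len=0.4859
  (v14,v18,v19) [+--] → (-0.654609, 1.5104, -0.317541)–(-1.33388, 1.5104, -0.409)  len=0.6854
  (v14,v19,v10) [+-+] → (-1.33388, 1.5104, -0.409)–(-1.37503, 1.5104, -0.385539)  len=0.0474
  (v10,v19,v15) [+-+] → (-1.37503, 1.5104, -0.385539)–(-1.5104, 1.5104, -0.308356)  len=0.1558
  (v15,v20,v16) [+--] → (-1.73441, 1.5104, 0)–(-1.5104, 1.5104, 0.308356)  len=0.3811
  (v19,v24,v15) [--+] → (-1.70621, 1.5104, -0.0388217)–(-1.5104, 1.5104, -0.308356)  len=0.3332
  (v15,v24,v20) [+--] → (-1.70621, 1.5104, -0.0388217)–(-1.73441, 1.5104, 0)  len=0.0480

Chained into 2 loop(s):
  loop 1: 12 segments, perimeter = 4.0166
  loop 2: 12 segments, perimeter = 4.0166
Total perimeter = 8.033

loops=2 perimeter=8.033


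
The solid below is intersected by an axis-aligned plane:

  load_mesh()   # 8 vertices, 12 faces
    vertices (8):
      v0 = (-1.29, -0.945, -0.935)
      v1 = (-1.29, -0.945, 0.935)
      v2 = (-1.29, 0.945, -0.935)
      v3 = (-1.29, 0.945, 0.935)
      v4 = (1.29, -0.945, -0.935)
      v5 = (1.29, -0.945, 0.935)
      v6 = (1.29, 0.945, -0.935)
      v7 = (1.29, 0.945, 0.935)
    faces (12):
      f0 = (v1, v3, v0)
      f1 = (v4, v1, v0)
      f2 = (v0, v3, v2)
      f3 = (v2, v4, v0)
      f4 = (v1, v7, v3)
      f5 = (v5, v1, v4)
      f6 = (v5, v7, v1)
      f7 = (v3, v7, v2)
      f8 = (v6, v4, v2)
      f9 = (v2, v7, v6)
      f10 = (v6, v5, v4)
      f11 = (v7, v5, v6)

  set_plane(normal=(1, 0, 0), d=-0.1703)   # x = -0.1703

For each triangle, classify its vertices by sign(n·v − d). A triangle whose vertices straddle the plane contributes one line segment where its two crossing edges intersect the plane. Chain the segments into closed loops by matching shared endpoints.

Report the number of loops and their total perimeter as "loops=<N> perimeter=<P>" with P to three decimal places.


loops=1 perimeter=7.520

Straddling triangles (8 of 12):
  (v4,v1,v0) [+--] → (-0.1703, -0.945, 0.123434)–(-0.1703, -0.945, -0.935)  len=1.0584
  (v2,v4,v0) [-+-] → (-0.1703, 0.124755, -0.935)–(-0.1703, -0.945, -0.935)  len=1.0698
  (v1,v7,v3) [-+-] → (-0.1703, -0.124755, 0.935)–(-0.1703, 0.945, 0.935)  len=1.0698
  (v5,v1,v4) [+-+] → (-0.1703, -0.945, 0.935)–(-0.1703, -0.945, 0.123434)  len=0.8116
  (v5,v7,v1) [++-] → (-0.1703, -0.124755, 0.935)–(-0.1703, -0.945, 0.935)  len=0.8202
  (v3,v7,v2) [-+-] → (-0.1703, 0.945, 0.935)–(-0.1703, 0.945, -0.123434)  len=1.0584
  (v6,v4,v2) [++-] → (-0.1703, 0.124755, -0.935)–(-0.1703, 0.945, -0.935)  len=0.8202
  (v2,v7,v6) [-++] → (-0.1703, 0.945, -0.123434)–(-0.1703, 0.945, -0.935)  len=0.8116

Chained into 1 loop(s):
  loop 1: 8 segments, perimeter = 7.5200
Total perimeter = 7.520


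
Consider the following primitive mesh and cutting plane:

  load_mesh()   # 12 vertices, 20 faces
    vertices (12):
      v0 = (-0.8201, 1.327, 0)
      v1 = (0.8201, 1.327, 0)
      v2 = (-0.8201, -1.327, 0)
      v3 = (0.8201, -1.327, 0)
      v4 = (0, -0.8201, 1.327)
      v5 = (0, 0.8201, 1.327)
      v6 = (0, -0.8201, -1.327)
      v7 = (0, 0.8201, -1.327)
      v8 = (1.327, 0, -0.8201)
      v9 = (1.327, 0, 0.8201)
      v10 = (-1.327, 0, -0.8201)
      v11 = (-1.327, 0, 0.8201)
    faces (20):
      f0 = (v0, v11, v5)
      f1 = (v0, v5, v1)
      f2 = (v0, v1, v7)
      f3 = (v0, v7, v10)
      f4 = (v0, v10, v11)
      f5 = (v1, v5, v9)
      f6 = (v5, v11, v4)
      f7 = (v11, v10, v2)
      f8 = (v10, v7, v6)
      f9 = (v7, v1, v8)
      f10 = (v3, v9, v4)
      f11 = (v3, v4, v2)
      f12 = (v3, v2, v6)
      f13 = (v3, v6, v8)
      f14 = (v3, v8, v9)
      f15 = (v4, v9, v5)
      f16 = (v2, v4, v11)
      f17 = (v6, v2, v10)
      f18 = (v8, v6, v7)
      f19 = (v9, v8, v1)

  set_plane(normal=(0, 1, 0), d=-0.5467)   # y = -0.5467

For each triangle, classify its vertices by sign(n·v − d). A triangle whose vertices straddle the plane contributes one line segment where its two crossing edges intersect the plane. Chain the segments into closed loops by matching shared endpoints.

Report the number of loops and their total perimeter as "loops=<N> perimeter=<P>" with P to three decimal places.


Straddling triangles (10 of 20):
  (v5,v11,v4) [++-] → (-0.442387, -0.5467, 1.15801)–(0, -0.5467, 1.327)  len=0.4736
  (v11,v10,v2) [++-] → (-1.11817, -0.5467, -0.482234)–(-1.11817, -0.5467, 0.482234)  len=0.9645
  (v10,v7,v6) [++-] → (0, -0.5467, -1.327)–(-0.442387, -0.5467, -1.15801)  len=0.4736
  (v3,v9,v4) [-+-] → (1.11817, -0.5467, 0.482234)–(0.442387, -0.5467, 1.15801)  len=0.9557
  (v3,v6,v8) [--+] → (0.442387, -0.5467, -1.15801)–(1.11817, -0.5467, -0.482234)  len=0.9557
  (v3,v8,v9) [-++] → (1.11817, -0.5467, -0.482234)–(1.11817, -0.5467, 0.482234)  len=0.9645
  (v4,v9,v5) [-++] → (0.442387, -0.5467, 1.15801)–(0, -0.5467, 1.327)  len=0.4736
  (v2,v4,v11) [--+] → (-0.442387, -0.5467, 1.15801)–(-1.11817, -0.5467, 0.482234)  len=0.9557
  (v6,v2,v10) [--+] → (-1.11817, -0.5467, -0.482234)–(-0.442387, -0.5467, -1.15801)  len=0.9557
  (v8,v6,v7) [+-+] → (0.442387, -0.5467, -1.15801)–(0, -0.5467, -1.327)  len=0.4736

Chained into 1 loop(s):
  loop 1: 10 segments, perimeter = 7.6460
Total perimeter = 7.646

loops=1 perimeter=7.646


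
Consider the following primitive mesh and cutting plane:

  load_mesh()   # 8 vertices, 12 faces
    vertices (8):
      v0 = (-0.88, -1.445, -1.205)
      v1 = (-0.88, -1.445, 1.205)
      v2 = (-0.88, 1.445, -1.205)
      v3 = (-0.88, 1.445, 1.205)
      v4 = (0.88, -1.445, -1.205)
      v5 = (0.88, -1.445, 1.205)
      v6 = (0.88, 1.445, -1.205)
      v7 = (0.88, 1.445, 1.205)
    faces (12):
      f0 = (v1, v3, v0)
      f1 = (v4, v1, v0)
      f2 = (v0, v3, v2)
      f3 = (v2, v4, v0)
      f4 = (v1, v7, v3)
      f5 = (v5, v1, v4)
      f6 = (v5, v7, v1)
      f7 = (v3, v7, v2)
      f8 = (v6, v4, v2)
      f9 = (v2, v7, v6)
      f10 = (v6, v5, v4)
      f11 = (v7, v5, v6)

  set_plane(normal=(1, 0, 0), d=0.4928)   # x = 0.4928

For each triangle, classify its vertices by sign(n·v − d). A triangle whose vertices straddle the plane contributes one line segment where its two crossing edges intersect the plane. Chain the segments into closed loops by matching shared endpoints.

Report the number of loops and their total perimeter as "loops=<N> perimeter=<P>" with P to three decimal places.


loops=1 perimeter=10.600

Straddling triangles (8 of 12):
  (v4,v1,v0) [+--] → (0.4928, -1.445, -0.6748)–(0.4928, -1.445, -1.205)  len=0.5302
  (v2,v4,v0) [-+-] → (0.4928, -0.8092, -1.205)–(0.4928, -1.445, -1.205)  len=0.6358
  (v1,v7,v3) [-+-] → (0.4928, 0.8092, 1.205)–(0.4928, 1.445, 1.205)  len=0.6358
  (v5,v1,v4) [+-+] → (0.4928, -1.445, 1.205)–(0.4928, -1.445, -0.6748)  len=1.8798
  (v5,v7,v1) [++-] → (0.4928, 0.8092, 1.205)–(0.4928, -1.445, 1.205)  len=2.2542
  (v3,v7,v2) [-+-] → (0.4928, 1.445, 1.205)–(0.4928, 1.445, 0.6748)  len=0.5302
  (v6,v4,v2) [++-] → (0.4928, -0.8092, -1.205)–(0.4928, 1.445, -1.205)  len=2.2542
  (v2,v7,v6) [-++] → (0.4928, 1.445, 0.6748)–(0.4928, 1.445, -1.205)  len=1.8798

Chained into 1 loop(s):
  loop 1: 8 segments, perimeter = 10.6000
Total perimeter = 10.600


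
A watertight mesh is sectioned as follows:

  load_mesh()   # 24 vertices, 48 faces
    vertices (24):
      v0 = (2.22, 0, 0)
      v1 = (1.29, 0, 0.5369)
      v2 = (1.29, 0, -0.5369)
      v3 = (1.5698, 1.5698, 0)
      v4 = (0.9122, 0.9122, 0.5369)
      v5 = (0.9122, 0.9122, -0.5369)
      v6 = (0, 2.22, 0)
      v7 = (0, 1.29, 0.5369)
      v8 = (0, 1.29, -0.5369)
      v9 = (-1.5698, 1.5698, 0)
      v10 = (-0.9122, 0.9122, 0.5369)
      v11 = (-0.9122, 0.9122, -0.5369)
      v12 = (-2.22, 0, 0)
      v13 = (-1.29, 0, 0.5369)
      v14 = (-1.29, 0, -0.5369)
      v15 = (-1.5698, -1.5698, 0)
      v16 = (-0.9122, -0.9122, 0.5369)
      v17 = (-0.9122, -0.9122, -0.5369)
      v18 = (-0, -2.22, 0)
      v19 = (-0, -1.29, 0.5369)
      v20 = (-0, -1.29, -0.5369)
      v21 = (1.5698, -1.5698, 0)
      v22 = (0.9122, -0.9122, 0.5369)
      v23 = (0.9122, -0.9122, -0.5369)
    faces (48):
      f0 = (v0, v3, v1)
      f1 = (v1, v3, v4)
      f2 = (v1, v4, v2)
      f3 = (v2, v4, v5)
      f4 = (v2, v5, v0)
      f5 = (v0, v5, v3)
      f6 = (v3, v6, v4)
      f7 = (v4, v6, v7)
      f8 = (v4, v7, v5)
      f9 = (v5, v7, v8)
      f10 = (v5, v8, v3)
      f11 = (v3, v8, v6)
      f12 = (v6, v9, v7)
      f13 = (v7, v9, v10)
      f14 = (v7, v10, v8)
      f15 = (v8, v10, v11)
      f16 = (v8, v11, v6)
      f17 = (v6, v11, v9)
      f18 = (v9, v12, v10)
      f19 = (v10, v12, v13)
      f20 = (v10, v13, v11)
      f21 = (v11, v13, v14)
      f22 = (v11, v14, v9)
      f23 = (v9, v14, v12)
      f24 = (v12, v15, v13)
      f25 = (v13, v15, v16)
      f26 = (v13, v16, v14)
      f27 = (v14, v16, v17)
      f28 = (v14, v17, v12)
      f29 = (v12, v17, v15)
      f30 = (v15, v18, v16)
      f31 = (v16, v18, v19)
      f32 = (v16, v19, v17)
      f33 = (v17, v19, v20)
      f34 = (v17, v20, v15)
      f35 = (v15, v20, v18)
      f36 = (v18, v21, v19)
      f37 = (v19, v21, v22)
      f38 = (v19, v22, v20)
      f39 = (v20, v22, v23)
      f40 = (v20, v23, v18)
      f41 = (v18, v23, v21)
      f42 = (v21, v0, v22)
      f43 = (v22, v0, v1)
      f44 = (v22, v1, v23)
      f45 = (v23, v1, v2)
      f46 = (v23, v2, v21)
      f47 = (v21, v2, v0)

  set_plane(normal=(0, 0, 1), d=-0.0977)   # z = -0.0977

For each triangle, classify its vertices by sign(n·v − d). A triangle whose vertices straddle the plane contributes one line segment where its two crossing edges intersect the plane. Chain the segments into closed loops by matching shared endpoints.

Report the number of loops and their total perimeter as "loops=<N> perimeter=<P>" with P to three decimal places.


Straddling triangles (32 of 48):
  (v1,v4,v2) [++-] → (1.13547, 0.373103, -0.0977)–(1.29, 0, -0.0977)  len=0.4038
  (v2,v4,v5) [-+-] → (1.13547, 0.373103, -0.0977)–(0.9122, 0.9122, -0.0977)  len=0.5835
  (v2,v5,v0) [--+] → (1.98202, 0.165994, -0.0977)–(2.05077, 0, -0.0977)  len=0.1797
  (v0,v5,v3) [+-+] → (1.98202, 0.165994, -0.0977)–(1.45014, 1.45014, -0.0977)  len=1.3899
  (v4,v7,v5) [++-] → (0.539097, 1.06673, -0.0977)–(0.9122, 0.9122, -0.0977)  len=0.4038
  (v5,v7,v8) [-+-] → (0.539097, 1.06673, -0.0977)–(0, 1.29, -0.0977)  len=0.5835
  (v5,v8,v3) [--+] → (1.28414, 1.51888, -0.0977)–(1.45014, 1.45014, -0.0977)  len=0.1797
  (v3,v8,v6) [+-+] → (1.28414, 1.51888, -0.0977)–(0, 2.05077, -0.0977)  len=1.3899
  (v7,v10,v8) [++-] → (-0.373103, 1.13547, -0.0977)–(0, 1.29, -0.0977)  len=0.4038
  (v8,v10,v11) [-+-] → (-0.373103, 1.13547, -0.0977)–(-0.9122, 0.9122, -0.0977)  len=0.5835
  (v8,v11,v6) [--+] → (-0.165994, 1.98202, -0.0977)–(0, 2.05077, -0.0977)  len=0.1797
  (v6,v11,v9) [+-+] → (-0.165994, 1.98202, -0.0977)–(-1.45014, 1.45014, -0.0977)  len=1.3899
  (v10,v13,v11) [++-] → (-1.06673, 0.539097, -0.0977)–(-0.9122, 0.9122, -0.0977)  len=0.4038
  (v11,v13,v14) [-+-] → (-1.06673, 0.539097, -0.0977)–(-1.29, 0, -0.0977)  len=0.5835
  (v11,v14,v9) [--+] → (-1.51888, 1.28414, -0.0977)–(-1.45014, 1.45014, -0.0977)  len=0.1797
  (v9,v14,v12) [+-+] → (-1.51888, 1.28414, -0.0977)–(-2.05077, 0, -0.0977)  len=1.3899
  (v13,v16,v14) [++-] → (-1.13547, -0.373103, -0.0977)–(-1.29, 0, -0.0977)  len=0.4038
  (v14,v16,v17) [-+-] → (-1.13547, -0.373103, -0.0977)–(-0.9122, -0.9122, -0.0977)  len=0.5835
  (v14,v17,v12) [--+] → (-1.98202, -0.165994, -0.0977)–(-2.05077, 0, -0.0977)  len=0.1797
  (v12,v17,v15) [+-+] → (-1.98202, -0.165994, -0.0977)–(-1.45014, -1.45014, -0.0977)  len=1.3899
  (v16,v19,v17) [++-] → (-0.539097, -1.06673, -0.0977)–(-0.9122, -0.9122, -0.0977)  len=0.4038
  (v17,v19,v20) [-+-] → (-0.539097, -1.06673, -0.0977)–(0, -1.29, -0.0977)  len=0.5835
  (v17,v20,v15) [--+] → (-1.28414, -1.51888, -0.0977)–(-1.45014, -1.45014, -0.0977)  len=0.1797
  (v15,v20,v18) [+-+] → (-1.28414, -1.51888, -0.0977)–(0, -2.05077, -0.0977)  len=1.3899
  (v19,v22,v20) [++-] → (0.373103, -1.13547, -0.0977)–(0, -1.29, -0.0977)  len=0.4038
  (v20,v22,v23) [-+-] → (0.373103, -1.13547, -0.0977)–(0.9122, -0.9122, -0.0977)  len=0.5835
  (v20,v23,v18) [--+] → (0.165994, -1.98202, -0.0977)–(0, -2.05077, -0.0977)  len=0.1797
  (v18,v23,v21) [+-+] → (0.165994, -1.98202, -0.0977)–(1.45014, -1.45014, -0.0977)  len=1.3899
  (v22,v1,v23) [++-] → (1.06673, -0.539097, -0.0977)–(0.9122, -0.9122, -0.0977)  len=0.4038
  (v23,v1,v2) [-+-] → (1.06673, -0.539097, -0.0977)–(1.29, 0, -0.0977)  len=0.5835
  (v23,v2,v21) [--+] → (1.51888, -1.28414, -0.0977)–(1.45014, -1.45014, -0.0977)  len=0.1797
  (v21,v2,v0) [+-+] → (1.51888, -1.28414, -0.0977)–(2.05077, 0, -0.0977)  len=1.3899

Chained into 2 loop(s):
  loop 1: 16 segments, perimeter = 7.8987
  loop 2: 16 segments, perimeter = 12.5568
Total perimeter = 20.456

loops=2 perimeter=20.456


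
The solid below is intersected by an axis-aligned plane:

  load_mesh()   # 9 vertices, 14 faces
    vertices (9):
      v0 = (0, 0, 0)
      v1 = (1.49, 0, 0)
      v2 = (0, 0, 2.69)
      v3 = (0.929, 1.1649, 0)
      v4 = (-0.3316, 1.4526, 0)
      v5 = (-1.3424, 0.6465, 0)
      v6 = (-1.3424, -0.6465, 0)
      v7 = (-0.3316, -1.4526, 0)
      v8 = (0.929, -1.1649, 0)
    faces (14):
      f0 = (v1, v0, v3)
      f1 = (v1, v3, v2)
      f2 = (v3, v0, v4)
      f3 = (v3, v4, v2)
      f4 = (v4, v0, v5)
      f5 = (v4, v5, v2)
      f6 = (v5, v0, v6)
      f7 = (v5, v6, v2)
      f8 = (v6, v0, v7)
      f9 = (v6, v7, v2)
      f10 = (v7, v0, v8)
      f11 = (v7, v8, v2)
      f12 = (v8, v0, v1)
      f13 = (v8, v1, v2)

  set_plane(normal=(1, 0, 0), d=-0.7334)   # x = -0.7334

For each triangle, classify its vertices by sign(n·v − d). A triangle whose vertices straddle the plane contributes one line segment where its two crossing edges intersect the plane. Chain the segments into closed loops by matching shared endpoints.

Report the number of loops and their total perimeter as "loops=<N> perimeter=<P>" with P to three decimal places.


loops=1 perimeter=5.866

Straddling triangles (6 of 14):
  (v4,v0,v5) [++-] → (-0.7334, 0.353206, 0)–(-0.7334, 1.13217, 0)  len=0.7790
  (v4,v5,v2) [+-+] → (-0.7334, 1.13217, 0)–(-0.7334, 0.353206, 1.22036)  len=1.4478
  (v5,v0,v6) [-+-] → (-0.7334, 0.353206, 0)–(-0.7334, -0.353206, 0)  len=0.7064
  (v5,v6,v2) [--+] → (-0.7334, -0.353206, 1.22036)–(-0.7334, 0.353206, 1.22036)  len=0.7064
  (v6,v0,v7) [-++] → (-0.7334, -0.353206, 0)–(-0.7334, -1.13217, 0)  len=0.7790
  (v6,v7,v2) [-++] → (-0.7334, -1.13217, 0)–(-0.7334, -0.353206, 1.22036)  len=1.4478

Chained into 1 loop(s):
  loop 1: 6 segments, perimeter = 5.8663
Total perimeter = 5.866


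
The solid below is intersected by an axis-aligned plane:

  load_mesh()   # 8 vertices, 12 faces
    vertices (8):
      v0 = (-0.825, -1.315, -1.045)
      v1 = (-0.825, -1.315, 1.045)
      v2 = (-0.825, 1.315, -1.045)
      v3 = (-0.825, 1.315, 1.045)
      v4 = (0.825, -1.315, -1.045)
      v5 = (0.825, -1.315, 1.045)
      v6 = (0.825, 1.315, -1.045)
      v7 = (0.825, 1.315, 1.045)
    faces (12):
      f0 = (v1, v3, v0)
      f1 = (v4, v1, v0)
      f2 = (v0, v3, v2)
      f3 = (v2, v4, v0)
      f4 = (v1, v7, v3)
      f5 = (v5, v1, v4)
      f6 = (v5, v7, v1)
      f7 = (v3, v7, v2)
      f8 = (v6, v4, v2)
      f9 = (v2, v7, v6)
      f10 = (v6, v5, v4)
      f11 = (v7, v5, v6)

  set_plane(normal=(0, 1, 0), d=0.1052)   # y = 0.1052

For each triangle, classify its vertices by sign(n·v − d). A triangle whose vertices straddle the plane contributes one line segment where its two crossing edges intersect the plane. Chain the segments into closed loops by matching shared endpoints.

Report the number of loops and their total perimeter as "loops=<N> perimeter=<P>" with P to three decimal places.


loops=1 perimeter=7.480

Straddling triangles (8 of 12):
  (v1,v3,v0) [-+-] → (-0.825, 0.1052, 1.045)–(-0.825, 0.1052, 0.0836)  len=0.9614
  (v0,v3,v2) [-++] → (-0.825, 0.1052, 0.0836)–(-0.825, 0.1052, -1.045)  len=1.1286
  (v2,v4,v0) [+--] → (-0.066, 0.1052, -1.045)–(-0.825, 0.1052, -1.045)  len=0.7590
  (v1,v7,v3) [-++] → (0.066, 0.1052, 1.045)–(-0.825, 0.1052, 1.045)  len=0.8910
  (v5,v7,v1) [-+-] → (0.825, 0.1052, 1.045)–(0.066, 0.1052, 1.045)  len=0.7590
  (v6,v4,v2) [+-+] → (0.825, 0.1052, -1.045)–(-0.066, 0.1052, -1.045)  len=0.8910
  (v6,v5,v4) [+--] → (0.825, 0.1052, -0.0836)–(0.825, 0.1052, -1.045)  len=0.9614
  (v7,v5,v6) [+-+] → (0.825, 0.1052, 1.045)–(0.825, 0.1052, -0.0836)  len=1.1286

Chained into 1 loop(s):
  loop 1: 8 segments, perimeter = 7.4800
Total perimeter = 7.480


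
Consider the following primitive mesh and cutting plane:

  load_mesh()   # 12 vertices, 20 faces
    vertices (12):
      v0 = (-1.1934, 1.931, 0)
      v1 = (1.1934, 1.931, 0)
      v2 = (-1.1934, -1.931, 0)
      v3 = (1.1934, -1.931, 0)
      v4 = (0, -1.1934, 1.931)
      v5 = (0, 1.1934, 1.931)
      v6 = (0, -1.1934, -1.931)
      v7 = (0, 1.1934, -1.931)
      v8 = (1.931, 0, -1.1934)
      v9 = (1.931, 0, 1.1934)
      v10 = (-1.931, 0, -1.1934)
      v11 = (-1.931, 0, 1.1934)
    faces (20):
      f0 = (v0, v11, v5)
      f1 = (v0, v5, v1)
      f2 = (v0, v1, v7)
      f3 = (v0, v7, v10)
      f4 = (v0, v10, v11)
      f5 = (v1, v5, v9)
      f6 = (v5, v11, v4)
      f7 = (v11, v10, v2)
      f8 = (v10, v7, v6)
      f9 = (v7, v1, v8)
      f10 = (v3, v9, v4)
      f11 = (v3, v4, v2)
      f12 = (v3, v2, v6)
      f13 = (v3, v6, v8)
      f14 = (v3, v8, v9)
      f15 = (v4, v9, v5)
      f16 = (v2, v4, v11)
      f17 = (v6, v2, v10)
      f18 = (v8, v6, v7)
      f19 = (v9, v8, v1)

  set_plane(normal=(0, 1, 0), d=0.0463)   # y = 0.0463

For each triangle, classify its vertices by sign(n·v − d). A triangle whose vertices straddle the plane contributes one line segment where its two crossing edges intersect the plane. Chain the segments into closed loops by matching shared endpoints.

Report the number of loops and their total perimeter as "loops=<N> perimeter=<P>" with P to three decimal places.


Straddling triangles (10 of 20):
  (v0,v11,v5) [+-+] → (-1.91331, 0.0463, 1.16479)–(-1.85608, 0.0463, 1.22202)  len=0.0809
  (v0,v7,v10) [++-] → (-1.85608, 0.0463, -1.22202)–(-1.91331, 0.0463, -1.16479)  len=0.0809
  (v0,v10,v11) [+--] → (-1.91331, 0.0463, -1.16479)–(-1.91331, 0.0463, 1.16479)  len=2.3296
  (v1,v5,v9) [++-] → (1.85608, 0.0463, 1.22202)–(1.91331, 0.0463, 1.16479)  len=0.0809
  (v5,v11,v4) [+--] → (-1.85608, 0.0463, 1.22202)–(0, 0.0463, 1.931)  len=1.9869
  (v10,v7,v6) [-+-] → (-1.85608, 0.0463, -1.22202)–(0, 0.0463, -1.931)  len=1.9869
  (v7,v1,v8) [++-] → (1.91331, 0.0463, -1.16479)–(1.85608, 0.0463, -1.22202)  len=0.0809
  (v4,v9,v5) [--+] → (1.85608, 0.0463, 1.22202)–(0, 0.0463, 1.931)  len=1.9869
  (v8,v6,v7) [--+] → (0, 0.0463, -1.931)–(1.85608, 0.0463, -1.22202)  len=1.9869
  (v9,v8,v1) [--+] → (1.91331, 0.0463, -1.16479)–(1.91331, 0.0463, 1.16479)  len=2.3296

Chained into 1 loop(s):
  loop 1: 10 segments, perimeter = 12.9304
Total perimeter = 12.930

loops=1 perimeter=12.930


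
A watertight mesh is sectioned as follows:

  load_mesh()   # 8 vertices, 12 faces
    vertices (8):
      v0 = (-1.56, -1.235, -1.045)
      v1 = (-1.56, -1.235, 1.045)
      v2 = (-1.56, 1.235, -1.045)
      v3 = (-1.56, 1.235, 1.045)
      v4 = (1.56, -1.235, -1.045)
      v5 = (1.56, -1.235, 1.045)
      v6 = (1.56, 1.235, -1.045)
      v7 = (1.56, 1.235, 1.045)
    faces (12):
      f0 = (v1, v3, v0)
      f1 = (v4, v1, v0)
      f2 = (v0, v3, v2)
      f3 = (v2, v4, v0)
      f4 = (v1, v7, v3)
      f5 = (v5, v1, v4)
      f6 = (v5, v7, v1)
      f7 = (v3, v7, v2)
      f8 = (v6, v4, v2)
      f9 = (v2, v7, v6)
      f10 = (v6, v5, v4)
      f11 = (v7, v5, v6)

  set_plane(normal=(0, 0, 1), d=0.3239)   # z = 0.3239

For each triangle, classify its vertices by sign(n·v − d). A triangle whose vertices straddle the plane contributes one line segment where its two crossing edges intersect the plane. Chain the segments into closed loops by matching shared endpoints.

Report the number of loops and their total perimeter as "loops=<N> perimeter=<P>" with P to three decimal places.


loops=1 perimeter=11.180

Straddling triangles (8 of 12):
  (v1,v3,v0) [++-] → (-1.56, 0.382791, 0.3239)–(-1.56, -1.235, 0.3239)  len=1.6178
  (v4,v1,v0) [-+-] → (-0.483525, -1.235, 0.3239)–(-1.56, -1.235, 0.3239)  len=1.0765
  (v0,v3,v2) [-+-] → (-1.56, 0.382791, 0.3239)–(-1.56, 1.235, 0.3239)  len=0.8522
  (v5,v1,v4) [++-] → (-0.483525, -1.235, 0.3239)–(1.56, -1.235, 0.3239)  len=2.0435
  (v3,v7,v2) [++-] → (0.483525, 1.235, 0.3239)–(-1.56, 1.235, 0.3239)  len=2.0435
  (v2,v7,v6) [-+-] → (0.483525, 1.235, 0.3239)–(1.56, 1.235, 0.3239)  len=1.0765
  (v6,v5,v4) [-+-] → (1.56, -0.382791, 0.3239)–(1.56, -1.235, 0.3239)  len=0.8522
  (v7,v5,v6) [++-] → (1.56, -0.382791, 0.3239)–(1.56, 1.235, 0.3239)  len=1.6178

Chained into 1 loop(s):
  loop 1: 8 segments, perimeter = 11.1800
Total perimeter = 11.180


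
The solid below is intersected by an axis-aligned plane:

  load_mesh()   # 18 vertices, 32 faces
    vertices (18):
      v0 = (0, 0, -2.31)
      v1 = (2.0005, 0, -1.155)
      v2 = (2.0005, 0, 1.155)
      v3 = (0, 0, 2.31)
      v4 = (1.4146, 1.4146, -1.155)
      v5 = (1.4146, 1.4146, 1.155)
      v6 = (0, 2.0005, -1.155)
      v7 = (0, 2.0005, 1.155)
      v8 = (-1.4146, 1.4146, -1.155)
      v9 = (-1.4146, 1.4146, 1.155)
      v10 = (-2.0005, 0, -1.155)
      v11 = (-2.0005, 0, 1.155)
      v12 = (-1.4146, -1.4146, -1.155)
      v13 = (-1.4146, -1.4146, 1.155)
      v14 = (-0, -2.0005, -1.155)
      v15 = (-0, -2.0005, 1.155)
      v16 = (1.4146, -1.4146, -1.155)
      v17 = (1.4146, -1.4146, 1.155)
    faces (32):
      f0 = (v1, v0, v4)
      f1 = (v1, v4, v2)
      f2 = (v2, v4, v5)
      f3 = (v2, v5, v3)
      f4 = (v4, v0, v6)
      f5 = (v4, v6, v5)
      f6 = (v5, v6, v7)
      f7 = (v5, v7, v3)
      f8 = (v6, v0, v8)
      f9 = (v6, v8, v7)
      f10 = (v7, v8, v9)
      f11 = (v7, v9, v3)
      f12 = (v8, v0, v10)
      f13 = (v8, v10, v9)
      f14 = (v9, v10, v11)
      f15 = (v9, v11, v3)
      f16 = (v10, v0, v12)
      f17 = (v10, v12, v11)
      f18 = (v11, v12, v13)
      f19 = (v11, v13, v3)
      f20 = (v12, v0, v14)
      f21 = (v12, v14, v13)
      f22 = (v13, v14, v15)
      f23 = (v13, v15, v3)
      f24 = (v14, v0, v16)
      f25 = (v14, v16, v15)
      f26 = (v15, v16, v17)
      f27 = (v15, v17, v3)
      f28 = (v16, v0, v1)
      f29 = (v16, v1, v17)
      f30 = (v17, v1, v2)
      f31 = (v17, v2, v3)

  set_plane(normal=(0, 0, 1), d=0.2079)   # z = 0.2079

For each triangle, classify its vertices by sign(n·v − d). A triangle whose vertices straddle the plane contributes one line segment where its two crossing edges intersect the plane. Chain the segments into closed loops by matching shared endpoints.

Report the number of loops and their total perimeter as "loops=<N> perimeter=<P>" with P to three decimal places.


Straddling triangles (16 of 32):
  (v1,v4,v2) [--+] → (1.76028, 0.579986, 0.2079)–(2.0005, 0, 0.2079)  len=0.6278
  (v2,v4,v5) [+-+] → (1.76028, 0.579986, 0.2079)–(1.4146, 1.4146, 0.2079)  len=0.9034
  (v4,v6,v5) [--+] → (0.834614, 1.65482, 0.2079)–(1.4146, 1.4146, 0.2079)  len=0.6278
  (v5,v6,v7) [+-+] → (0.834614, 1.65482, 0.2079)–(0, 2.0005, 0.2079)  len=0.9034
  (v6,v8,v7) [--+] → (-0.579986, 1.76028, 0.2079)–(0, 2.0005, 0.2079)  len=0.6278
  (v7,v8,v9) [+-+] → (-0.579986, 1.76028, 0.2079)–(-1.4146, 1.4146, 0.2079)  len=0.9034
  (v8,v10,v9) [--+] → (-1.65482, 0.834614, 0.2079)–(-1.4146, 1.4146, 0.2079)  len=0.6278
  (v9,v10,v11) [+-+] → (-1.65482, 0.834614, 0.2079)–(-2.0005, 0, 0.2079)  len=0.9034
  (v10,v12,v11) [--+] → (-1.76028, -0.579986, 0.2079)–(-2.0005, 0, 0.2079)  len=0.6278
  (v11,v12,v13) [+-+] → (-1.76028, -0.579986, 0.2079)–(-1.4146, -1.4146, 0.2079)  len=0.9034
  (v12,v14,v13) [--+] → (-0.834614, -1.65482, 0.2079)–(-1.4146, -1.4146, 0.2079)  len=0.6278
  (v13,v14,v15) [+-+] → (-0.834614, -1.65482, 0.2079)–(0, -2.0005, 0.2079)  len=0.9034
  (v14,v16,v15) [--+] → (0.579986, -1.76028, 0.2079)–(0, -2.0005, 0.2079)  len=0.6278
  (v15,v16,v17) [+-+] → (0.579986, -1.76028, 0.2079)–(1.4146, -1.4146, 0.2079)  len=0.9034
  (v16,v1,v17) [--+] → (1.65482, -0.834614, 0.2079)–(1.4146, -1.4146, 0.2079)  len=0.6278
  (v17,v1,v2) [+-+] → (1.65482, -0.834614, 0.2079)–(2.0005, 0, 0.2079)  len=0.9034

Chained into 1 loop(s):
  loop 1: 16 segments, perimeter = 12.2491
Total perimeter = 12.249

loops=1 perimeter=12.249
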